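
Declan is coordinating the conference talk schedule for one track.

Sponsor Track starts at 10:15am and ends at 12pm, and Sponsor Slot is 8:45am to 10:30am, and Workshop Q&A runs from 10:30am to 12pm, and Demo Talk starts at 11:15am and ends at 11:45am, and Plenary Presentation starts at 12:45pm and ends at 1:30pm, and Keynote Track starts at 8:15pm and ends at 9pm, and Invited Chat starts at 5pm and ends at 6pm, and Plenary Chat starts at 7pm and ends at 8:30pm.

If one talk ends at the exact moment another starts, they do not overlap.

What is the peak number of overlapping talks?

Sweep the timeline, counting +1 at each start and −1 at each end (ends before starts at a tie):
8:45am start Sponsor Slot → 1
10:15am start Sponsor Track → 2
10:30am end Sponsor Slot → 1
10:30am start Workshop Q&A → 2
11:15am start Demo Talk → 3
11:45am end Demo Talk → 2
12pm end Sponsor Track → 1
12pm end Workshop Q&A → 0
12:45pm start Plenary Presentation → 1
1:30pm end Plenary Presentation → 0
5pm start Invited Chat → 1
6pm end Invited Chat → 0
7pm start Plenary Chat → 1
8:15pm start Keynote Track → 2
8:30pm end Plenary Chat → 1
9pm end Keynote Track → 0
Peak is 3, at 11:15am (Demo Talk, Sponsor Track, Workshop Q&A).

3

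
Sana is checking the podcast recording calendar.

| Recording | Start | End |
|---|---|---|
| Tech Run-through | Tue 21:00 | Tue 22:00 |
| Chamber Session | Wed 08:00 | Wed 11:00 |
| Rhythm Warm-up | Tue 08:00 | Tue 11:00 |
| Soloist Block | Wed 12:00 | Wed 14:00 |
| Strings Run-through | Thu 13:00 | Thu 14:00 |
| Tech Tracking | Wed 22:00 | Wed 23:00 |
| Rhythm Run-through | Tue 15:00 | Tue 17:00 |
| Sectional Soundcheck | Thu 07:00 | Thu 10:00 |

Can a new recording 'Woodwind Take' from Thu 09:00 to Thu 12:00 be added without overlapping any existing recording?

No — it overlaps Sectional Soundcheck

Rhythm Warm-up: ends Tue 11:00 at or before Woodwind Take starts Thu 09:00 → clear.
Rhythm Run-through: ends Tue 17:00 at or before Woodwind Take starts Thu 09:00 → clear.
Tech Run-through: ends Tue 22:00 at or before Woodwind Take starts Thu 09:00 → clear.
Chamber Session: ends Wed 11:00 at or before Woodwind Take starts Thu 09:00 → clear.
Soloist Block: ends Wed 14:00 at or before Woodwind Take starts Thu 09:00 → clear.
Tech Tracking: ends Wed 23:00 at or before Woodwind Take starts Thu 09:00 → clear.
Sectional Soundcheck: starts Thu 07:00 before Woodwind Take ends Thu 12:00, and ends Thu 10:00 after Woodwind Take starts Thu 09:00 → overlap.
Strings Run-through: starts Thu 13:00 at or after Woodwind Take ends Thu 12:00 → clear.
Woodwind Take overlaps Sectional Soundcheck.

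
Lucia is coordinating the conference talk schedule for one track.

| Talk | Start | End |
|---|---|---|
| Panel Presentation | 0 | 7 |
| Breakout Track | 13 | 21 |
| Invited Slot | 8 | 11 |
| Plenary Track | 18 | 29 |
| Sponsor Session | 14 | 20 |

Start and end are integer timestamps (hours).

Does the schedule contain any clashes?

Sorted by start: Panel Presentation, Invited Slot, Breakout Track, Sponsor Session, Plenary Track.
Invited Slot starts after Panel Presentation ends, so nothing later overlaps Panel Presentation either.
Breakout Track starts after Invited Slot ends, so nothing later overlaps Invited Slot either.
Sponsor Session starts before Breakout Track ends → Breakout Track and Sponsor Session overlap.
That's a conflict, so the schedule is not conflict-free.

Yes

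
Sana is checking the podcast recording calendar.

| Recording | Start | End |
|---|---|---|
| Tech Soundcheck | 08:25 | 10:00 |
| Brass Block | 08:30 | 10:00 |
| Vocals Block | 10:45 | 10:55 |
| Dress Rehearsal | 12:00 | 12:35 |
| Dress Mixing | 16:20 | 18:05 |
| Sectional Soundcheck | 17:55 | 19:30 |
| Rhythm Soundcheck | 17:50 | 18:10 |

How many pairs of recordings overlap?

4

Sorted by start: Tech Soundcheck, Brass Block, Vocals Block, Dress Rehearsal, Dress Mixing, Rhythm Soundcheck, Sectional Soundcheck.
Brass Block starts before Tech Soundcheck ends → Tech Soundcheck and Brass Block overlap.
Vocals Block starts after Tech Soundcheck ends; Tech Soundcheck is clear from here.
Vocals Block starts after Brass Block ends; Brass Block is clear from here.
Dress Rehearsal starts after Vocals Block ends; Vocals Block is clear from here.
Dress Mixing starts after Dress Rehearsal ends; Dress Rehearsal is clear from here.
Rhythm Soundcheck starts before Dress Mixing ends → Dress Mixing and Rhythm Soundcheck overlap.
Sectional Soundcheck starts before Dress Mixing ends → Dress Mixing and Sectional Soundcheck overlap.
Sectional Soundcheck starts before Rhythm Soundcheck ends → Rhythm Soundcheck and Sectional Soundcheck overlap.
Overlapping pairs: Brass Block & Tech Soundcheck, Dress Mixing & Rhythm Soundcheck, Dress Mixing & Sectional Soundcheck, Rhythm Soundcheck & Sectional Soundcheck — 4 in total.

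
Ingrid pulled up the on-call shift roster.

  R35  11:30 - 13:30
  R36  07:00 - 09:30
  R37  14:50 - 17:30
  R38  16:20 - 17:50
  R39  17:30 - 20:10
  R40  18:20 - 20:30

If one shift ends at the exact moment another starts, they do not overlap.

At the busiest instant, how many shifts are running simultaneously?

2

Sort all start/end points and keep a running count:
07:00 start R36 → 1
09:30 end R36 → 0
11:30 start R35 → 1
13:30 end R35 → 0
14:50 start R37 → 1
16:20 start R38 → 2
17:30 end R37 → 1
17:30 start R39 → 2
17:50 end R38 → 1
18:20 start R40 → 2
20:10 end R39 → 1
20:30 end R40 → 0
Peak is 2, at 16:20 (R37, R38).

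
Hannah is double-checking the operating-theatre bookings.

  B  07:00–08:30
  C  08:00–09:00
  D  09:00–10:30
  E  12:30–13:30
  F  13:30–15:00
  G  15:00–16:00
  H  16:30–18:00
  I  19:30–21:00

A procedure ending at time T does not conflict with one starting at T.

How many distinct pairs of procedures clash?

Two intervals overlap when each starts before the other ends.
Sorted by start: B, C, D, E, F, G, H, I.
C starts before B ends → B and C overlap.
D starts after B ends; B is clear from here.
D starts exactly when C ends (back-to-back, no overlap); C is clear from here.
E starts after D ends; D is clear from here.
F starts exactly when E ends (back-to-back, no overlap); E is clear from here.
G starts exactly when F ends (back-to-back, no overlap); F is clear from here.
H starts after G ends; G is clear from here.
I starts after H ends.
Overlapping pairs: B & C — 1 in total.

1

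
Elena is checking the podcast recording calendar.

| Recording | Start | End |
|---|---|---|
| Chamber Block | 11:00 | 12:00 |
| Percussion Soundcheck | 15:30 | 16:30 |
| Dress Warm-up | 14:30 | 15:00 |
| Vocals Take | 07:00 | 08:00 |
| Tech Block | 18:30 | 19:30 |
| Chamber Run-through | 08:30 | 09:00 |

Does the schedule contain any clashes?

Sorted by start: Vocals Take, Chamber Run-through, Chamber Block, Dress Warm-up, Percussion Soundcheck, Tech Block.
Chamber Run-through starts after Vocals Take ends, so nothing later overlaps Vocals Take either.
Chamber Block starts after Chamber Run-through ends, so nothing later overlaps Chamber Run-through either.
Dress Warm-up starts after Chamber Block ends, so nothing later overlaps Chamber Block either.
Percussion Soundcheck starts after Dress Warm-up ends, so nothing later overlaps Dress Warm-up either.
Tech Block starts after Percussion Soundcheck ends.
Every pair is clear; the schedule has no overlaps.

No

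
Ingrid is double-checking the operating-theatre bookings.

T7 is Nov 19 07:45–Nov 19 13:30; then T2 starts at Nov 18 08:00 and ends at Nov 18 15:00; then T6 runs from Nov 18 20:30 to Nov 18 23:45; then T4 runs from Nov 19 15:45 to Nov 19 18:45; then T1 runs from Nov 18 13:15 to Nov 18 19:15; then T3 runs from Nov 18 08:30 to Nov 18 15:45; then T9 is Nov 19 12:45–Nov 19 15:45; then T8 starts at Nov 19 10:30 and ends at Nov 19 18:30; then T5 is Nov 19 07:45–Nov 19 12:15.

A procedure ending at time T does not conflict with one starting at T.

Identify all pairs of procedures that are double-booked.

T1 & T2, T1 & T3, T2 & T3, T4 & T8, T5 & T7, T5 & T8, T7 & T8, T7 & T9, T8 & T9

Two intervals overlap when each starts before the other ends.
Sorted by start: T2, T3, T1, T6, T5, T7, T8, T9, T4.
T3 starts before T2 ends → T2 and T3 overlap.
T1 starts before T2 ends → T2 and T1 overlap.
T6 starts after T2 ends, so nothing later overlaps T2 either.
T1 starts before T3 ends → T3 and T1 overlap.
T6 starts after T3 ends, so nothing later overlaps T3 either.
T6 starts after T1 ends, so nothing later overlaps T1 either.
T5 starts after T6 ends, so nothing later overlaps T6 either.
T7 starts before T5 ends → T5 and T7 overlap.
T8 starts before T5 ends → T5 and T8 overlap.
T9 starts after T5 ends, so nothing later overlaps T5 either.
T8 starts before T7 ends → T7 and T8 overlap.
T9 starts before T7 ends → T7 and T9 overlap.
T4 starts after T7 ends.
T9 starts before T8 ends → T8 and T9 overlap.
T4 starts before T8 ends → T8 and T4 overlap.
T4 starts exactly when T9 ends (back-to-back, no overlap).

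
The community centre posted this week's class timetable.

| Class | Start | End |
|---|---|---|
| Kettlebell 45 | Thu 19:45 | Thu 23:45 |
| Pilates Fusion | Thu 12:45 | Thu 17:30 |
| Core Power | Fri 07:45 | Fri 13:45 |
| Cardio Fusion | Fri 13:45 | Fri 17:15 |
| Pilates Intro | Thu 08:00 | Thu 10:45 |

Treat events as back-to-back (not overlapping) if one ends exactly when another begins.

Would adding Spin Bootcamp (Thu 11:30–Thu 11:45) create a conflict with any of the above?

No — it doesn't clash with anything

Pilates Intro: ends Thu 10:45 at or before Spin Bootcamp starts Thu 11:30 → clear.
Pilates Fusion: starts Thu 12:45 at or after Spin Bootcamp ends Thu 11:45 → clear.
Kettlebell 45: starts Thu 19:45 at or after Spin Bootcamp ends Thu 11:45 → clear.
Core Power: starts Fri 07:45 at or after Spin Bootcamp ends Thu 11:45 → clear.
Cardio Fusion: starts Fri 13:45 at or after Spin Bootcamp ends Thu 11:45 → clear.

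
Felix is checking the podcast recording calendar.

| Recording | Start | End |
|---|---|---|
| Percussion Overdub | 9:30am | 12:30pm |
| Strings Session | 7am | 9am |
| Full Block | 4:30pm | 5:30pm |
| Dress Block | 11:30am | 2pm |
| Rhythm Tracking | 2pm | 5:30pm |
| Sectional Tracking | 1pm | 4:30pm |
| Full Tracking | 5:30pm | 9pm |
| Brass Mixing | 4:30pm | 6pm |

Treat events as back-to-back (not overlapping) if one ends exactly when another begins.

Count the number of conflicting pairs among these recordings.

Check each pair: they overlap iff neither finishes before the other starts.
Sorted by start: Strings Session, Percussion Overdub, Dress Block, Sectional Tracking, Rhythm Tracking, Full Block, Brass Mixing, Full Tracking.
Percussion Overdub starts after Strings Session ends — done with Strings Session.
Dress Block starts before Percussion Overdub ends → Percussion Overdub and Dress Block overlap.
Sectional Tracking starts after Percussion Overdub ends — done with Percussion Overdub.
Sectional Tracking starts before Dress Block ends → Dress Block and Sectional Tracking overlap.
Rhythm Tracking starts exactly when Dress Block ends (back-to-back, no overlap) — done with Dress Block.
Rhythm Tracking starts before Sectional Tracking ends → Sectional Tracking and Rhythm Tracking overlap.
Full Block starts exactly when Sectional Tracking ends (back-to-back, no overlap) — done with Sectional Tracking.
Full Block starts before Rhythm Tracking ends → Rhythm Tracking and Full Block overlap.
Brass Mixing starts before Rhythm Tracking ends → Rhythm Tracking and Brass Mixing overlap.
Full Tracking starts exactly when Rhythm Tracking ends (back-to-back, no overlap).
Brass Mixing starts before Full Block ends → Full Block and Brass Mixing overlap.
Full Tracking starts exactly when Full Block ends (back-to-back, no overlap).
Full Tracking starts before Brass Mixing ends → Brass Mixing and Full Tracking overlap.
Overlapping pairs: Brass Mixing & Full Block, Brass Mixing & Full Tracking, Brass Mixing & Rhythm Tracking, Dress Block & Percussion Overdub, Dress Block & Sectional Tracking, Full Block & Rhythm Tracking, Rhythm Tracking & Sectional Tracking — 7 in total.

7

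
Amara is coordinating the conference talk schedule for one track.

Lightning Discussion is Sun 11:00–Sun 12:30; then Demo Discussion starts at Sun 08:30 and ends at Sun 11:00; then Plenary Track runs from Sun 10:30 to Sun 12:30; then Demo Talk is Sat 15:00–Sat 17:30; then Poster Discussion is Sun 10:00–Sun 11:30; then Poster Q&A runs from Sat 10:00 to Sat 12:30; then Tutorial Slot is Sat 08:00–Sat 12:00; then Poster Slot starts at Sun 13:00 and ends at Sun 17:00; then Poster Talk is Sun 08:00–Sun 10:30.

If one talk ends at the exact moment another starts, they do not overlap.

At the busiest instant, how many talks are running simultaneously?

3

Sweep the timeline, counting +1 at each start and −1 at each end (ends before starts at a tie):
Sat 08:00 start Tutorial Slot → 1
Sat 10:00 start Poster Q&A → 2
Sat 12:00 end Tutorial Slot → 1
Sat 12:30 end Poster Q&A → 0
Sat 15:00 start Demo Talk → 1
Sat 17:30 end Demo Talk → 0
Sun 08:00 start Poster Talk → 1
Sun 08:30 start Demo Discussion → 2
Sun 10:00 start Poster Discussion → 3
Sun 10:30 end Poster Talk → 2
Sun 10:30 start Plenary Track → 3
Sun 11:00 end Demo Discussion → 2
Sun 11:00 start Lightning Discussion → 3
Sun 11:30 end Poster Discussion → 2
Sun 12:30 end Lightning Discussion → 1
Sun 12:30 end Plenary Track → 0
Sun 13:00 start Poster Slot → 1
Sun 17:00 end Poster Slot → 0
Peak is 3, at Sun 10:00 (Demo Discussion, Poster Discussion, Poster Talk).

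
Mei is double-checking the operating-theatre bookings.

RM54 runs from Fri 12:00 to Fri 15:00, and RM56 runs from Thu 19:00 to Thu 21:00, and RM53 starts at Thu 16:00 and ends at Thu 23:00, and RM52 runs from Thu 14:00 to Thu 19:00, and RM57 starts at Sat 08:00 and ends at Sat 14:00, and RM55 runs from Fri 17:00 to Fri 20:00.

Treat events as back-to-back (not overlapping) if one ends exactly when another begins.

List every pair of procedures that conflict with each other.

RM52 & RM53, RM53 & RM56

Sorted by start: RM52, RM53, RM56, RM54, RM55, RM57.
RM53 starts before RM52 ends → RM52 and RM53 overlap.
RM56 starts exactly when RM52 ends (back-to-back, no overlap); RM52 is clear from here.
RM56 starts before RM53 ends → RM53 and RM56 overlap.
RM54 starts after RM53 ends; RM53 is clear from here.
RM54 starts after RM56 ends; RM56 is clear from here.
RM55 starts after RM54 ends; RM54 is clear from here.
RM57 starts after RM55 ends.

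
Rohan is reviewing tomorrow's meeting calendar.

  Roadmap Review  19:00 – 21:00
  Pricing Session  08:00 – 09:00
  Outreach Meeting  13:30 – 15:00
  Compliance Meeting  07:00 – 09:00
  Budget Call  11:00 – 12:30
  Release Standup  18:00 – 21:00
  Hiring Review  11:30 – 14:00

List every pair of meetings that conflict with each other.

Sorted by start: Compliance Meeting, Pricing Session, Budget Call, Hiring Review, Outreach Meeting, Release Standup, Roadmap Review.
Pricing Session starts before Compliance Meeting ends → Compliance Meeting and Pricing Session overlap.
Budget Call starts after Compliance Meeting ends; Compliance Meeting is clear from here.
Budget Call starts after Pricing Session ends; Pricing Session is clear from here.
Hiring Review starts before Budget Call ends → Budget Call and Hiring Review overlap.
Outreach Meeting starts after Budget Call ends; Budget Call is clear from here.
Outreach Meeting starts before Hiring Review ends → Hiring Review and Outreach Meeting overlap.
Release Standup starts after Hiring Review ends; Hiring Review is clear from here.
Release Standup starts after Outreach Meeting ends; Outreach Meeting is clear from here.
Roadmap Review starts before Release Standup ends → Release Standup and Roadmap Review overlap.

Budget Call & Hiring Review, Compliance Meeting & Pricing Session, Hiring Review & Outreach Meeting, Release Standup & Roadmap Review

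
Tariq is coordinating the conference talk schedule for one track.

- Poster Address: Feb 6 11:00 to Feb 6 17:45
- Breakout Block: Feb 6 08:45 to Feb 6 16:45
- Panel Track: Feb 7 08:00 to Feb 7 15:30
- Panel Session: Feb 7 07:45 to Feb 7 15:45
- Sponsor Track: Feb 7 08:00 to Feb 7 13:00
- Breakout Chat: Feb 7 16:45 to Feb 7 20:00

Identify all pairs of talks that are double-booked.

Sorted by start: Breakout Block, Poster Address, Panel Session, Panel Track, Sponsor Track, Breakout Chat.
Poster Address starts before Breakout Block ends → Breakout Block and Poster Address overlap.
Panel Session starts after Breakout Block ends, so nothing later overlaps Breakout Block either.
Panel Session starts after Poster Address ends, so nothing later overlaps Poster Address either.
Panel Track starts before Panel Session ends → Panel Session and Panel Track overlap.
Sponsor Track starts before Panel Session ends → Panel Session and Sponsor Track overlap.
Breakout Chat starts after Panel Session ends.
Sponsor Track starts before Panel Track ends → Panel Track and Sponsor Track overlap.
Breakout Chat starts after Panel Track ends.
Breakout Chat starts after Sponsor Track ends.

Breakout Block & Poster Address, Panel Session & Panel Track, Panel Session & Sponsor Track, Panel Track & Sponsor Track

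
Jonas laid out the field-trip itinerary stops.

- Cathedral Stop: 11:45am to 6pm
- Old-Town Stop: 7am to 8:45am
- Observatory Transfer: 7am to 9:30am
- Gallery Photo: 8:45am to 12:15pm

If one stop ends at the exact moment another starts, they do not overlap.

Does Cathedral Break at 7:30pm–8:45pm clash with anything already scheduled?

No — it doesn't clash with anything

Old-Town Stop: ends 8:45am at or before Cathedral Break starts 7:30pm → clear.
Observatory Transfer: ends 9:30am at or before Cathedral Break starts 7:30pm → clear.
Gallery Photo: ends 12:15pm at or before Cathedral Break starts 7:30pm → clear.
Cathedral Stop: ends 6pm at or before Cathedral Break starts 7:30pm → clear.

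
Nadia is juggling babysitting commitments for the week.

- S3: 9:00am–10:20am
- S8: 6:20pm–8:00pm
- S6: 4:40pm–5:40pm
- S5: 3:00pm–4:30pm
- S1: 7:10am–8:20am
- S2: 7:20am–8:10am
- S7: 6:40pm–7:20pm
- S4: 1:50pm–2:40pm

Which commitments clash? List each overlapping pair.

S1 & S2, S7 & S8

Sorted by start: S1, S2, S3, S4, S5, S6, S8, S7.
S2 starts before S1 ends → S1 and S2 overlap.
S3 starts after S1 ends; S1 is clear from here.
S3 starts after S2 ends; S2 is clear from here.
S4 starts after S3 ends; S3 is clear from here.
S5 starts after S4 ends; S4 is clear from here.
S6 starts after S5 ends; S5 is clear from here.
S8 starts after S6 ends; S6 is clear from here.
S7 starts before S8 ends → S8 and S7 overlap.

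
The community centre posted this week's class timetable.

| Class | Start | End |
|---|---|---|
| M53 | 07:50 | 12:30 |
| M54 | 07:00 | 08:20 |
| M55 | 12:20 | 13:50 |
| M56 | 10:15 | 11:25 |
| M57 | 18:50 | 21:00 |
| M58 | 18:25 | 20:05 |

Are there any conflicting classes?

Sorted by start: M54, M53, M56, M55, M58, M57.
M53 starts before M54 ends → M54 and M53 overlap.
That's a conflict, so the schedule is not conflict-free.

Yes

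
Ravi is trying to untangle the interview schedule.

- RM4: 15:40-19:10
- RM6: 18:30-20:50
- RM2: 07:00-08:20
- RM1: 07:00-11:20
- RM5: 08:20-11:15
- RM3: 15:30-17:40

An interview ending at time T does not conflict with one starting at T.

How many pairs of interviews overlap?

4

Sorted by start: RM1, RM2, RM5, RM3, RM4, RM6.
RM2 starts before RM1 ends → RM1 and RM2 overlap.
RM5 starts before RM1 ends → RM1 and RM5 overlap.
RM3 starts after RM1 ends, so RM1 has no further overlaps.
RM5 starts exactly when RM2 ends (back-to-back, no overlap), so RM2 has no further overlaps.
RM3 starts after RM5 ends, so RM5 has no further overlaps.
RM4 starts before RM3 ends → RM3 and RM4 overlap.
RM6 starts after RM3 ends.
RM6 starts before RM4 ends → RM4 and RM6 overlap.
Overlapping pairs: RM1 & RM2, RM1 & RM5, RM3 & RM4, RM4 & RM6 — 4 in total.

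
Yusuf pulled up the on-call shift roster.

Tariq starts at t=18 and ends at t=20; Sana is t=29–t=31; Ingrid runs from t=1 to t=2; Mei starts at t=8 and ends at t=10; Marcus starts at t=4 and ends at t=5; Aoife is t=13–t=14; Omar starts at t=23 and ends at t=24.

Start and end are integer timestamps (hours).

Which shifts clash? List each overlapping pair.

Sorted by start: Ingrid, Marcus, Mei, Aoife, Tariq, Omar, Sana.
Marcus starts after Ingrid ends — done with Ingrid.
Mei starts after Marcus ends — done with Marcus.
Aoife starts after Mei ends — done with Mei.
Tariq starts after Aoife ends — done with Aoife.
Omar starts after Tariq ends — done with Tariq.
Sana starts after Omar ends.

no conflicts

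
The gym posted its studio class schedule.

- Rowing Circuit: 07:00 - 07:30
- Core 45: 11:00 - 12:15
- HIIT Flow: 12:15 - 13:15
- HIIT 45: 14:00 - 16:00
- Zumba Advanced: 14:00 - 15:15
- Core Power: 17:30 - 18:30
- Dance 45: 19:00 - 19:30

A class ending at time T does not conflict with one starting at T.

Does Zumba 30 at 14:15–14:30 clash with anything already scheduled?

Rowing Circuit: ends 07:30 at or before Zumba 30 starts 14:15 → clear.
Core 45: ends 12:15 at or before Zumba 30 starts 14:15 → clear.
HIIT Flow: ends 13:15 at or before Zumba 30 starts 14:15 → clear.
HIIT 45: starts 14:00 before Zumba 30 ends 14:30, and ends 16:00 after Zumba 30 starts 14:15 → overlap.
Zumba Advanced: starts 14:00 before Zumba 30 ends 14:30, and ends 15:15 after Zumba 30 starts 14:15 → overlap.
Core Power: starts 17:30 at or after Zumba 30 ends 14:30 → clear.
Dance 45: starts 19:00 at or after Zumba 30 ends 14:30 → clear.
Zumba 30 overlaps HIIT 45, Zumba Advanced.

Yes — it overlaps HIIT 45, Zumba Advanced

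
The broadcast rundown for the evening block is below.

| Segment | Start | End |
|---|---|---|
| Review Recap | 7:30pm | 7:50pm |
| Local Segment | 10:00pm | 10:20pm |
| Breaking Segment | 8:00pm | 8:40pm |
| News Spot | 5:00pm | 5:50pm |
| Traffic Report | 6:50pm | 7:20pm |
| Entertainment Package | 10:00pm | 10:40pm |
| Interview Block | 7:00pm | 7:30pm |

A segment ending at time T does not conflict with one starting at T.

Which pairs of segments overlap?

Sorted by start: News Spot, Traffic Report, Interview Block, Review Recap, Breaking Segment, Local Segment, Entertainment Package.
Traffic Report starts after News Spot ends, so News Spot has no further overlaps.
Interview Block starts before Traffic Report ends → Traffic Report and Interview Block overlap.
Review Recap starts after Traffic Report ends, so Traffic Report has no further overlaps.
Review Recap starts exactly when Interview Block ends (back-to-back, no overlap), so Interview Block has no further overlaps.
Breaking Segment starts after Review Recap ends, so Review Recap has no further overlaps.
Local Segment starts after Breaking Segment ends, so Breaking Segment has no further overlaps.
Entertainment Package starts before Local Segment ends → Local Segment and Entertainment Package overlap.

Entertainment Package & Local Segment, Interview Block & Traffic Report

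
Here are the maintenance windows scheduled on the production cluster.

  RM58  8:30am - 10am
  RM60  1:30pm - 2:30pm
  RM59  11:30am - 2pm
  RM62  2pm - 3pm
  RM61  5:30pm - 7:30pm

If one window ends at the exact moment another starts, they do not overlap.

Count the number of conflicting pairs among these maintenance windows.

2

Sorted by start: RM58, RM59, RM60, RM62, RM61.
RM59 starts after RM58 ends, so RM58 has no further overlaps.
RM60 starts before RM59 ends → RM59 and RM60 overlap.
RM62 starts exactly when RM59 ends (back-to-back, no overlap), so RM59 has no further overlaps.
RM62 starts before RM60 ends → RM60 and RM62 overlap.
RM61 starts after RM60 ends.
RM61 starts after RM62 ends.
Overlapping pairs: RM59 & RM60, RM60 & RM62 — 2 in total.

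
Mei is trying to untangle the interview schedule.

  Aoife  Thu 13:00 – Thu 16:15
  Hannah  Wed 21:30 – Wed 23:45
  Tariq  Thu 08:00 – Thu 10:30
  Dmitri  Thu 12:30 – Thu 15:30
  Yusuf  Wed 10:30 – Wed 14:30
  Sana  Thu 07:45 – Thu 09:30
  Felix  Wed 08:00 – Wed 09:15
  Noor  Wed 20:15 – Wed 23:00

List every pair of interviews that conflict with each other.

Two intervals overlap when each starts before the other ends.
Sorted by start: Felix, Yusuf, Noor, Hannah, Sana, Tariq, Dmitri, Aoife.
Yusuf starts after Felix ends, so Felix has no further overlaps.
Noor starts after Yusuf ends, so Yusuf has no further overlaps.
Hannah starts before Noor ends → Noor and Hannah overlap.
Sana starts after Noor ends, so Noor has no further overlaps.
Sana starts after Hannah ends, so Hannah has no further overlaps.
Tariq starts before Sana ends → Sana and Tariq overlap.
Dmitri starts after Sana ends, so Sana has no further overlaps.
Dmitri starts after Tariq ends, so Tariq has no further overlaps.
Aoife starts before Dmitri ends → Dmitri and Aoife overlap.

Aoife & Dmitri, Hannah & Noor, Sana & Tariq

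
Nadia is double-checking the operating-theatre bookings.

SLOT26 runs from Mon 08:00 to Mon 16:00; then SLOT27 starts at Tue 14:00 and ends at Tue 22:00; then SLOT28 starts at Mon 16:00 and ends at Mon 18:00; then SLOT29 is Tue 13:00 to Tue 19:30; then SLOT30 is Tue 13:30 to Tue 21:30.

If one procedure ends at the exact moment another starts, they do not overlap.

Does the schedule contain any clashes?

Sorted by start: SLOT26, SLOT28, SLOT29, SLOT30, SLOT27.
SLOT28 starts exactly when SLOT26 ends (back-to-back, no overlap), so SLOT26 has no further overlaps.
SLOT29 starts after SLOT28 ends, so SLOT28 has no further overlaps.
SLOT30 starts before SLOT29 ends → SLOT29 and SLOT30 overlap.
That's a conflict, so the schedule is not conflict-free.

Yes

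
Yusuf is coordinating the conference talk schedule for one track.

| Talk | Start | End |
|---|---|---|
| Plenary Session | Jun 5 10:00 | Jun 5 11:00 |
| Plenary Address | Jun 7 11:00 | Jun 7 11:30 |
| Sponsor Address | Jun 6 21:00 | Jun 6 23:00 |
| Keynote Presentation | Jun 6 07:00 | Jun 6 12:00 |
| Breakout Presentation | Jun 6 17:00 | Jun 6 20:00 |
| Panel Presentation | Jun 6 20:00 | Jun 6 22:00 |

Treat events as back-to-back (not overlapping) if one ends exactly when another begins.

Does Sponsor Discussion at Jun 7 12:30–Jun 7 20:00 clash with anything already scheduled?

Plenary Session: ends Jun 5 11:00 at or before Sponsor Discussion starts Jun 7 12:30 → clear.
Keynote Presentation: ends Jun 6 12:00 at or before Sponsor Discussion starts Jun 7 12:30 → clear.
Breakout Presentation: ends Jun 6 20:00 at or before Sponsor Discussion starts Jun 7 12:30 → clear.
Panel Presentation: ends Jun 6 22:00 at or before Sponsor Discussion starts Jun 7 12:30 → clear.
Sponsor Address: ends Jun 6 23:00 at or before Sponsor Discussion starts Jun 7 12:30 → clear.
Plenary Address: ends Jun 7 11:30 at or before Sponsor Discussion starts Jun 7 12:30 → clear.

No — it doesn't clash with anything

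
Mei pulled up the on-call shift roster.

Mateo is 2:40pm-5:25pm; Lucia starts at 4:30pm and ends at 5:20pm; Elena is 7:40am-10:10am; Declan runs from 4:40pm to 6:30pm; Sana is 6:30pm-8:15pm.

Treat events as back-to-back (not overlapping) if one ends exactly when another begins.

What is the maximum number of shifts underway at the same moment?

3

Sort all start/end points and keep a running count:
7:40am start Elena → 1
10:10am end Elena → 0
2:40pm start Mateo → 1
4:30pm start Lucia → 2
4:40pm start Declan → 3
5:20pm end Lucia → 2
5:25pm end Mateo → 1
6:30pm end Declan → 0
6:30pm start Sana → 1
8:15pm end Sana → 0
Peak is 3, at 4:40pm (Declan, Lucia, Mateo).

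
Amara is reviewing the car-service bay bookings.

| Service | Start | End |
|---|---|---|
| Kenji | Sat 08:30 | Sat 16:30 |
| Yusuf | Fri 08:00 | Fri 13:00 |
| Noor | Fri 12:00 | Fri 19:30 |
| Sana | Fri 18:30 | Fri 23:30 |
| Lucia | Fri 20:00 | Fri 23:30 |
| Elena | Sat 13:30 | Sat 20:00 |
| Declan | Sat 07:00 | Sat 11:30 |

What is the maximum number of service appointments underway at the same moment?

Sweep the timeline, counting +1 at each start and −1 at each end (ends before starts at a tie):
Fri 08:00 start Yusuf → 1
Fri 12:00 start Noor → 2
Fri 13:00 end Yusuf → 1
Fri 18:30 start Sana → 2
Fri 19:30 end Noor → 1
Fri 20:00 start Lucia → 2
Fri 23:30 end Lucia → 1
Fri 23:30 end Sana → 0
Sat 07:00 start Declan → 1
Sat 08:30 start Kenji → 2
Sat 11:30 end Declan → 1
Sat 13:30 start Elena → 2
Sat 16:30 end Kenji → 1
Sat 20:00 end Elena → 0
Peak is 2, at Fri 12:00 (Noor, Yusuf).

2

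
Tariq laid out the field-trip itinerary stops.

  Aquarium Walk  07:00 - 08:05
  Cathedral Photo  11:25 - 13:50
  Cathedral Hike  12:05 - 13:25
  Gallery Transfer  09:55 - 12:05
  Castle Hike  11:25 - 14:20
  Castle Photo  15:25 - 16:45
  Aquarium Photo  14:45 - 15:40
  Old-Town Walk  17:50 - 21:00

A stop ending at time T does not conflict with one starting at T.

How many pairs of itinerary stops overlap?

6

Sorted by start: Aquarium Walk, Gallery Transfer, Cathedral Photo, Castle Hike, Cathedral Hike, Aquarium Photo, Castle Photo, Old-Town Walk.
Gallery Transfer starts after Aquarium Walk ends, so Aquarium Walk has no further overlaps.
Cathedral Photo starts before Gallery Transfer ends → Gallery Transfer and Cathedral Photo overlap.
Castle Hike starts before Gallery Transfer ends → Gallery Transfer and Castle Hike overlap.
Cathedral Hike starts exactly when Gallery Transfer ends (back-to-back, no overlap), so Gallery Transfer has no further overlaps.
Castle Hike starts before Cathedral Photo ends → Cathedral Photo and Castle Hike overlap.
Cathedral Hike starts before Cathedral Photo ends → Cathedral Photo and Cathedral Hike overlap.
Aquarium Photo starts after Cathedral Photo ends, so Cathedral Photo has no further overlaps.
Cathedral Hike starts before Castle Hike ends → Castle Hike and Cathedral Hike overlap.
Aquarium Photo starts after Castle Hike ends, so Castle Hike has no further overlaps.
Aquarium Photo starts after Cathedral Hike ends, so Cathedral Hike has no further overlaps.
Castle Photo starts before Aquarium Photo ends → Aquarium Photo and Castle Photo overlap.
Old-Town Walk starts after Aquarium Photo ends.
Old-Town Walk starts after Castle Photo ends.
Overlapping pairs: Aquarium Photo & Castle Photo, Castle Hike & Cathedral Hike, Castle Hike & Cathedral Photo, Castle Hike & Gallery Transfer, Cathedral Hike & Cathedral Photo, Cathedral Photo & Gallery Transfer — 6 in total.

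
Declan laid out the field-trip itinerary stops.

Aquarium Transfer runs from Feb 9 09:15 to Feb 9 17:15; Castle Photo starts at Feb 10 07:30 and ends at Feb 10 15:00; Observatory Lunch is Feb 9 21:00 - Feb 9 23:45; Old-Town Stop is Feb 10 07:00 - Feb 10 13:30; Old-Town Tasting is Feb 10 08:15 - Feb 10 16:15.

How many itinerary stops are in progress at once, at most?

Sort all start/end points and keep a running count:
Feb 9 09:15 start Aquarium Transfer → 1
Feb 9 17:15 end Aquarium Transfer → 0
Feb 9 21:00 start Observatory Lunch → 1
Feb 9 23:45 end Observatory Lunch → 0
Feb 10 07:00 start Old-Town Stop → 1
Feb 10 07:30 start Castle Photo → 2
Feb 10 08:15 start Old-Town Tasting → 3
Feb 10 13:30 end Old-Town Stop → 2
Feb 10 15:00 end Castle Photo → 1
Feb 10 16:15 end Old-Town Tasting → 0
Peak is 3, at Feb 10 08:15 (Castle Photo, Old-Town Stop, Old-Town Tasting).

3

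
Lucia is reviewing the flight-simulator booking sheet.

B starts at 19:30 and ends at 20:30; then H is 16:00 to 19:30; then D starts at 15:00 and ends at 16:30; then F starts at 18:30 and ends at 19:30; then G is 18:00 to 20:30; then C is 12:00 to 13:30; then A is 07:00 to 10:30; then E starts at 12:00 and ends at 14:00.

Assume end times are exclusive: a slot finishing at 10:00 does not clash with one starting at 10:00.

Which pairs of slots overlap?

Check each pair: they overlap iff neither finishes before the other starts.
Sorted by start: A, C, E, D, H, G, F, B.
C starts after A ends; A is clear from here.
E starts before C ends → C and E overlap.
D starts after C ends; C is clear from here.
D starts after E ends; E is clear from here.
H starts before D ends → D and H overlap.
G starts after D ends; D is clear from here.
G starts before H ends → H and G overlap.
F starts before H ends → H and F overlap.
B starts exactly when H ends (back-to-back, no overlap).
F starts before G ends → G and F overlap.
B starts before G ends → G and B overlap.
B starts exactly when F ends (back-to-back, no overlap).

B & G, C & E, D & H, F & G, F & H, G & H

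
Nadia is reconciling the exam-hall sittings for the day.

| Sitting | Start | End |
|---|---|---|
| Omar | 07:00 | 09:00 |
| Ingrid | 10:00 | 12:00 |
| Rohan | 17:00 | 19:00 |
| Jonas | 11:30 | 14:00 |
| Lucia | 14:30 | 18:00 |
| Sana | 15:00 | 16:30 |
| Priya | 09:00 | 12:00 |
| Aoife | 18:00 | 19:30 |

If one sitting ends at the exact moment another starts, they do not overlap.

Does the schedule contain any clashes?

Yes

Sorted by start: Omar, Priya, Ingrid, Jonas, Lucia, Sana, Rohan, Aoife.
Priya starts exactly when Omar ends (back-to-back, no overlap); Omar is clear from here.
Ingrid starts before Priya ends → Priya and Ingrid overlap.
That's a conflict, so the schedule is not conflict-free.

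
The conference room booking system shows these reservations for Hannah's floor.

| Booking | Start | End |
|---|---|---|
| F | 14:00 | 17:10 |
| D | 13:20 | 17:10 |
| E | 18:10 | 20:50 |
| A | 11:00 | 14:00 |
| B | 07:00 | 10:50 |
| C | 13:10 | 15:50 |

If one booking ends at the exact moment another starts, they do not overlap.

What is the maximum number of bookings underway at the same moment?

3

Sweep the timeline, counting +1 at each start and −1 at each end (ends before starts at a tie):
07:00 start B → 1
10:50 end B → 0
11:00 start A → 1
13:10 start C → 2
13:20 start D → 3
14:00 end A → 2
14:00 start F → 3
15:50 end C → 2
17:10 end D → 1
17:10 end F → 0
18:10 start E → 1
20:50 end E → 0
Peak is 3, at 13:20 (A, C, D).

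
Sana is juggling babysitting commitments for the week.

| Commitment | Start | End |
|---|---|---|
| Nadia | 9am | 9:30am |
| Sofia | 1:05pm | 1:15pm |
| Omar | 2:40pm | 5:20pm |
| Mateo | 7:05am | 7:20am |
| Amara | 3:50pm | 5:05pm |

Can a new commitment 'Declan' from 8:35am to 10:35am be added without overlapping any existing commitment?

No — it overlaps Nadia

Mateo: ends 7:20am at or before Declan starts 8:35am → clear.
Nadia: starts 9am before Declan ends 10:35am, and ends 9:30am after Declan starts 8:35am → overlap.
Sofia: starts 1:05pm at or after Declan ends 10:35am → clear.
Omar: starts 2:40pm at or after Declan ends 10:35am → clear.
Amara: starts 3:50pm at or after Declan ends 10:35am → clear.
Declan overlaps Nadia.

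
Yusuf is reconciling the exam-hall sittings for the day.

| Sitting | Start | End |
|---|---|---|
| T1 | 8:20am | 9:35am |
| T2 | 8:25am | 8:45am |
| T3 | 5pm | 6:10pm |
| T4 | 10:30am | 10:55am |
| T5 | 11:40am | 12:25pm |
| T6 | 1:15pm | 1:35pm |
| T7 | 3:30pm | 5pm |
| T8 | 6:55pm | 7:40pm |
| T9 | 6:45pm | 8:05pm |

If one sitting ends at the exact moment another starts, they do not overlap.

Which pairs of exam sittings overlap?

Sorted by start: T1, T2, T4, T5, T6, T7, T3, T9, T8.
T2 starts before T1 ends → T1 and T2 overlap.
T4 starts after T1 ends, so T1 has no further overlaps.
T4 starts after T2 ends, so T2 has no further overlaps.
T5 starts after T4 ends, so T4 has no further overlaps.
T6 starts after T5 ends, so T5 has no further overlaps.
T7 starts after T6 ends, so T6 has no further overlaps.
T3 starts exactly when T7 ends (back-to-back, no overlap), so T7 has no further overlaps.
T9 starts after T3 ends, so T3 has no further overlaps.
T8 starts before T9 ends → T9 and T8 overlap.

T1 & T2, T8 & T9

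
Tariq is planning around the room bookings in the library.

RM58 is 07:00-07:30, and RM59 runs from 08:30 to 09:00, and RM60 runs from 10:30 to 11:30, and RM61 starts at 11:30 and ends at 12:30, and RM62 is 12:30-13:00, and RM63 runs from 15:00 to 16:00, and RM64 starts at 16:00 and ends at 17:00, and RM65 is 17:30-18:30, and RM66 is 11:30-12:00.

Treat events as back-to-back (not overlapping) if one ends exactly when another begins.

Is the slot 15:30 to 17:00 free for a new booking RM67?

RM58: ends 07:30 at or before RM67 starts 15:30 → clear.
RM59: ends 09:00 at or before RM67 starts 15:30 → clear.
RM60: ends 11:30 at or before RM67 starts 15:30 → clear.
RM61: ends 12:30 at or before RM67 starts 15:30 → clear.
RM66: ends 12:00 at or before RM67 starts 15:30 → clear.
RM62: ends 13:00 at or before RM67 starts 15:30 → clear.
RM63: starts 15:00 before RM67 ends 17:00, and ends 16:00 after RM67 starts 15:30 → overlap.
RM64: starts 16:00 before RM67 ends 17:00, and ends 17:00 after RM67 starts 15:30 → overlap.
RM65: starts 17:30 at or after RM67 ends 17:00 → clear.
RM67 overlaps RM63, RM64.

No — it overlaps RM63, RM64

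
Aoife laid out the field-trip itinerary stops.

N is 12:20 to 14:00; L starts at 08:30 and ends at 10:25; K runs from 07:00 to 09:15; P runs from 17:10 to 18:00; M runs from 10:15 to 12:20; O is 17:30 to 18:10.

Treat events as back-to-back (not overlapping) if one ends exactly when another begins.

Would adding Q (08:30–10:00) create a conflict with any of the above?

K: starts 07:00 before Q ends 10:00, and ends 09:15 after Q starts 08:30 → overlap.
L: starts 08:30 before Q ends 10:00, and ends 10:25 after Q starts 08:30 → overlap.
M: starts 10:15 at or after Q ends 10:00 → clear.
N: starts 12:20 at or after Q ends 10:00 → clear.
P: starts 17:10 at or after Q ends 10:00 → clear.
O: starts 17:30 at or after Q ends 10:00 → clear.
Q overlaps K, L.

Yes — it overlaps K, L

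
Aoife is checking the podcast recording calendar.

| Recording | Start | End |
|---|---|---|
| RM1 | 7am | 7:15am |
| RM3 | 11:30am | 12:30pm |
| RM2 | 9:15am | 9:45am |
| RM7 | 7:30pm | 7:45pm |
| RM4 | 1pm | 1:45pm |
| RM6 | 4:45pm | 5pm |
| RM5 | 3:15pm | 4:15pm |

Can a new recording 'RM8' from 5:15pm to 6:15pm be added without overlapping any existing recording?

RM1: ends 7:15am at or before RM8 starts 5:15pm → clear.
RM2: ends 9:45am at or before RM8 starts 5:15pm → clear.
RM3: ends 12:30pm at or before RM8 starts 5:15pm → clear.
RM4: ends 1:45pm at or before RM8 starts 5:15pm → clear.
RM5: ends 4:15pm at or before RM8 starts 5:15pm → clear.
RM6: ends 5pm at or before RM8 starts 5:15pm → clear.
RM7: starts 7:30pm at or after RM8 ends 6:15pm → clear.

Yes — the slot is free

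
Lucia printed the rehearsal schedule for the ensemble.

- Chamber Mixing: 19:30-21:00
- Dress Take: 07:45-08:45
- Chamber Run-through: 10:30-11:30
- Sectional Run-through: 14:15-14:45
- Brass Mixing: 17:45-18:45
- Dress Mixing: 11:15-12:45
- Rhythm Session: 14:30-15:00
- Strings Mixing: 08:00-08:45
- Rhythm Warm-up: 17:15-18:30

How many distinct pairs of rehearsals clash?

4

Sorted by start: Dress Take, Strings Mixing, Chamber Run-through, Dress Mixing, Sectional Run-through, Rhythm Session, Rhythm Warm-up, Brass Mixing, Chamber Mixing.
Strings Mixing starts before Dress Take ends → Dress Take and Strings Mixing overlap.
Chamber Run-through starts after Dress Take ends, so Dress Take has no further overlaps.
Chamber Run-through starts after Strings Mixing ends, so Strings Mixing has no further overlaps.
Dress Mixing starts before Chamber Run-through ends → Chamber Run-through and Dress Mixing overlap.
Sectional Run-through starts after Chamber Run-through ends, so Chamber Run-through has no further overlaps.
Sectional Run-through starts after Dress Mixing ends, so Dress Mixing has no further overlaps.
Rhythm Session starts before Sectional Run-through ends → Sectional Run-through and Rhythm Session overlap.
Rhythm Warm-up starts after Sectional Run-through ends, so Sectional Run-through has no further overlaps.
Rhythm Warm-up starts after Rhythm Session ends, so Rhythm Session has no further overlaps.
Brass Mixing starts before Rhythm Warm-up ends → Rhythm Warm-up and Brass Mixing overlap.
Chamber Mixing starts after Rhythm Warm-up ends.
Chamber Mixing starts after Brass Mixing ends.
Overlapping pairs: Brass Mixing & Rhythm Warm-up, Chamber Run-through & Dress Mixing, Dress Take & Strings Mixing, Rhythm Session & Sectional Run-through — 4 in total.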